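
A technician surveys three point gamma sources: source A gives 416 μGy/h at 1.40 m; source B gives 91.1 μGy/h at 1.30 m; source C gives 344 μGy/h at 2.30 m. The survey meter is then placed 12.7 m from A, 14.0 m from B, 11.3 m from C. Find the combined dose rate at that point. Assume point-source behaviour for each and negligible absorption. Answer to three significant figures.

By superposition, sum each source's inverse-square contribution:
A: 416 × (1.40/12.7)² = 5.055 μGy/h
B: 91.1 × (1.30/14.0)² = 0.7855 μGy/h
C: 344 × (2.30/11.3)² = 14.25 μGy/h
Total = 5.055 + 0.7855 + 14.25 = 20.09 μGy/h.

20.1 μGy/h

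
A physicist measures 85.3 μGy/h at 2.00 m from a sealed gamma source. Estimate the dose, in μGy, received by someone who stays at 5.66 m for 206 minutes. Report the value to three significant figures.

36.6 μGy

Using I₁d₁² = I₂d₂², rate at 5.66 m:
85.3 × (2.00/5.66)² = 85.3 × 0.1249 = 10.65 μGy/h.
Dose = rate × time = 10.65 μGy/h × 3.433 h = 36.56 μGy.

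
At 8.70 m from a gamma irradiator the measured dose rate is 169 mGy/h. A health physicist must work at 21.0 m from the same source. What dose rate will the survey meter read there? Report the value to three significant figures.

Since intensity falls as 1/r², scaling from 8.70 m to 21.0 m:
(8.70/21.0)² = 0.1716, so 169 × 0.1716 = 29.00 mGy/h.

29.0 mGy/h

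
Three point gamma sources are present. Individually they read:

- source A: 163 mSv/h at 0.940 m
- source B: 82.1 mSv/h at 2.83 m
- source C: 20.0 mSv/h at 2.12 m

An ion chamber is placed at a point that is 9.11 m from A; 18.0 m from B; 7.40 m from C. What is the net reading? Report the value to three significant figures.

By superposition, sum each source's inverse-square contribution:
A: 163 × (0.940/9.11)² = 1.735 mSv/h
B: 82.1 × (2.83/18.0)² = 2.029 mSv/h
C: 20.0 × (2.12/7.40)² = 1.641 mSv/h
Total = 1.735 + 2.029 + 1.641 = 5.405 mSv/h.

5.41 mSv/h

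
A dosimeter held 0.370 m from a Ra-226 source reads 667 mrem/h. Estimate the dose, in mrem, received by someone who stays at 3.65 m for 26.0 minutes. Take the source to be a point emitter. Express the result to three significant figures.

2.97 mrem

Since intensity falls as 1/r², rate at 3.65 m:
(0.370/3.65)² = 0.01028, so 667 × 0.01028 = 6.857 mrem/h.
Dose = rate × time = 6.857 mrem/h × 0.4333 h = 2.971 mrem.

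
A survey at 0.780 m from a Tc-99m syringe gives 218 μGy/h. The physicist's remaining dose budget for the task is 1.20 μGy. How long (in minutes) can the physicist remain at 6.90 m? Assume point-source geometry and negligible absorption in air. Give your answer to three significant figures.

25.8 min

Applying the 1/r² law, rate at 6.90 m:
(0.780/6.90)² = 0.01278, so 218 × 0.01278 = 2.786 μGy/h.
Stay time = 1.20 μGy ÷ 2.786 μGy/h = 0.4307 h = 25.84 min.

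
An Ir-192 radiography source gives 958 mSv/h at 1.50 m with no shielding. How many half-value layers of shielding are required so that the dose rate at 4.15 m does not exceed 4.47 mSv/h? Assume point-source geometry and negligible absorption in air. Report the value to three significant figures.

4.81 half-value layers

At 4.15 m, distance alone gives 958 × (1.50/4.15)² = 958 × 0.1306 = 125.1 mSv/h.
Further attenuation needed: 125.1/4.47 = 27.99.
n = log₂(27.99) = 4.807 half-value layers.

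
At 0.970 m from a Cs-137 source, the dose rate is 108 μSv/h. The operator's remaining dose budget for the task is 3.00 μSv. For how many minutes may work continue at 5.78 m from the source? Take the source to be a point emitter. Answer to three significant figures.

59.2 min

Intensity scales as (d₁/d₂)², so rate at 5.78 m:
(0.970/5.78)² = 0.02816, so 108 × 0.02816 = 3.041 μSv/h.
Stay time = 3.00 μSv ÷ 3.041 μSv/h = 0.9865 h = 59.19 min.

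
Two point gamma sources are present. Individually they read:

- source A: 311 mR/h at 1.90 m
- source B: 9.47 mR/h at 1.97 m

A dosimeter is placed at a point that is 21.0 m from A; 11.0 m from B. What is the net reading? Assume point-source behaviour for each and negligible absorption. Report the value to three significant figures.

Each source contributes Iᵢ·(dᵢ/rᵢ)²; contributions add.
A: 311 × (1.90/21.0)² = 2.546 mR/h
B: 9.47 × (1.97/11.0)² = 0.3037 mR/h
Total = 2.546 + 0.3037 = 2.850 mR/h.

2.85 mR/h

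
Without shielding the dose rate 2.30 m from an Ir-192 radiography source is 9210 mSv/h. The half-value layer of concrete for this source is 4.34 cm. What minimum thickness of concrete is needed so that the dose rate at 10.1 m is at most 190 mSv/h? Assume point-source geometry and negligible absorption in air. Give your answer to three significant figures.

5.77 cm

At 10.1 m, distance alone gives (2.30/10.1)² = 0.05186, so 9210 × 0.05186 = 477.6 mSv/h.
Further attenuation needed: 477.6/190 = 2.514.
n = log₂(2.514) = 1.330 half-value layers.
Thickness = 1.330 × 4.34 cm = 5.772 cm.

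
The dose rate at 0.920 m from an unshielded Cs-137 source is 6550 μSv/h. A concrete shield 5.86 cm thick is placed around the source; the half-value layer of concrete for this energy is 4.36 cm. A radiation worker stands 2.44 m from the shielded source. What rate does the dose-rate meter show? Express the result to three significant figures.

Distance alone: 6550 × (0.920/2.44)² = 6550 × 0.1422 = 931.4 μSv/h.
Shield: 5.86/4.36 = 1.344 half-value layers → attenuation 2^(−1.344) = 0.3939.
Combined: 931.4 × 0.3939 = 366.9 μSv/h.

367 μSv/h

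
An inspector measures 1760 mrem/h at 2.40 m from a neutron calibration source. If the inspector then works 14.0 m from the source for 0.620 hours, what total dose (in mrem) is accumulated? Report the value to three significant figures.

Using I₁d₁² = I₂d₂², rate at 14.0 m:
(2.40/14.0)² = 0.02939, so 1760 × 0.02939 = 51.73 mrem/h.
Dose = rate × time = 51.73 mrem/h × 0.6200 h = 32.07 mrem.

32.1 mrem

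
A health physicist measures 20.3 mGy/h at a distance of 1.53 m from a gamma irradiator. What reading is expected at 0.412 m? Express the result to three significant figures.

Intensity scales as (d₁/d₂)², so the rate at 0.412 m is
20.3 × (1.53/0.412)² = 20.3 × 13.79 = 279.9 mGy/h.

280 mGy/h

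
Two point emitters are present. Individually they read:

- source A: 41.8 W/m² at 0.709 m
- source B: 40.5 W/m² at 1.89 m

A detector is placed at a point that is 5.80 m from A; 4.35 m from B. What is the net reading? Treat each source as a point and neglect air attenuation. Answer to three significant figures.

By superposition, sum each source's inverse-square contribution:
A: 41.8 × (0.709/5.80)² = 0.6246 W/m²
B: 40.5 × (1.89/4.35)² = 7.645 W/m²
Total = 0.6246 + 7.645 = 8.270 W/m².

8.27 W/m²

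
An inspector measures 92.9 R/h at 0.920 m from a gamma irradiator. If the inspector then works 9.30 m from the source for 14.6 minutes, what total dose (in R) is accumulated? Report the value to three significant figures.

Using I₁d₁² = I₂d₂², rate at 9.30 m:
92.9 × (0.920/9.30)² = 92.9 × 0.009786 = 0.9091 R/h.
Dose = rate × time = 0.9091 R/h × 0.2433 h = 0.2212 R.

0.221 R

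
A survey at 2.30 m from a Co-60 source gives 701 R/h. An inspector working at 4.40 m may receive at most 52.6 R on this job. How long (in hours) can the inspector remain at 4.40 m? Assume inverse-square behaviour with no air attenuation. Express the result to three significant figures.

0.275 h

Intensity scales as (d₁/d₂)², so rate at 4.40 m:
(2.30/4.40)² = 0.2732, so 701 × 0.2732 = 191.5 R/h.
Stay time = 52.6 R ÷ 191.5 R/h = 0.2747 h.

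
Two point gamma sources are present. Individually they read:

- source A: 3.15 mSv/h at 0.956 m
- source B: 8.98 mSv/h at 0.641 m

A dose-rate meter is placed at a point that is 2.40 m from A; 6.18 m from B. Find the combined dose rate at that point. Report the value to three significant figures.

0.596 mSv/h

Each source contributes Iᵢ·(dᵢ/rᵢ)²; contributions add.
A: 3.15 × (0.956/2.40)² = 0.4998 mSv/h
B: 8.98 × (0.641/6.18)² = 0.09661 mSv/h
Total = 0.4998 + 0.09661 = 0.5964 mSv/h.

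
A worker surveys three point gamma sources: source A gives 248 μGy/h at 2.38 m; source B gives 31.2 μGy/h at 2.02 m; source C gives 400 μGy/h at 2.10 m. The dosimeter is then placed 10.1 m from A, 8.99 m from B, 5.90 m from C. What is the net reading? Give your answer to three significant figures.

66.0 μGy/h

By superposition, sum each source's inverse-square contribution:
A: 248 × (2.38/10.1)² = 13.77 μGy/h
B: 31.2 × (2.02/8.99)² = 1.575 μGy/h
C: 400 × (2.10/5.90)² = 50.68 μGy/h
Total = 13.77 + 1.575 + 50.68 = 66.03 μGy/h.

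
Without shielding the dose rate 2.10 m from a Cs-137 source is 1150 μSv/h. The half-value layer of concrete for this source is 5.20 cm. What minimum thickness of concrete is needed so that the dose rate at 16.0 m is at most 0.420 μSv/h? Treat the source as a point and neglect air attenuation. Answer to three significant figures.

28.9 cm

At 16.0 m, distance alone gives 1150 × (2.10/16.0)² = 1150 × 0.01723 = 19.81 μSv/h.
Further attenuation needed: 19.81/0.420 = 47.17.
n = log₂(47.17) = 5.560 half-value layers.
Thickness = 5.560 × 5.20 cm = 28.91 cm.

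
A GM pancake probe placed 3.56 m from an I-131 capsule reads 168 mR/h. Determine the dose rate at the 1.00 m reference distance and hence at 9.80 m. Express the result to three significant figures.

2130 mR/h; 22.2 mR/h

Intensity scales as (d₁/d₂)², so
At 1.00 m: 168 × (3.56/1.00)² = 168 × 12.67 = 2129 mR/h
At 9.80 m: 2129 × (1.00/9.80)² = 2129 × 0.01041 = 22.16 mR/h.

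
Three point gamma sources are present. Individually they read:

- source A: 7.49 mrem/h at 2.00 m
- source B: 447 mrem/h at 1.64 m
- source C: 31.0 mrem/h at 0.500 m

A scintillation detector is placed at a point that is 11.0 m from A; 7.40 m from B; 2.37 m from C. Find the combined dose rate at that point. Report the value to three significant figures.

Each source contributes Iᵢ·(dᵢ/rᵢ)²; contributions add.
A: 7.49 × (2.00/11.0)² = 0.2476 mrem/h
B: 447 × (1.64/7.40)² = 21.95 mrem/h
C: 31.0 × (0.500/2.37)² = 1.380 mrem/h
Total = 0.2476 + 21.95 + 1.380 = 23.58 mrem/h.

23.6 mrem/h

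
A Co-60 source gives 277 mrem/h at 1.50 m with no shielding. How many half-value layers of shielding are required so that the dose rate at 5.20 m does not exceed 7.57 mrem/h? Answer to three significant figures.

At 5.20 m, distance alone gives 277 × (1.50/5.20)² = 277 × 0.08321 = 23.05 mrem/h.
Further attenuation needed: 23.05/7.57 = 3.045.
n = log₂(3.045) = 1.606 half-value layers.

1.61 half-value layers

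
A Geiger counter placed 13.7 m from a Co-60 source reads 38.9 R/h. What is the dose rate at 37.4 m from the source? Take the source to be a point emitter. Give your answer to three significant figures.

5.22 R/h

Applying the 1/r² law, scaling from 13.7 m to 37.4 m:
38.9 × (13.7/37.4)² = 38.9 × 0.1342 = 5.220 R/h.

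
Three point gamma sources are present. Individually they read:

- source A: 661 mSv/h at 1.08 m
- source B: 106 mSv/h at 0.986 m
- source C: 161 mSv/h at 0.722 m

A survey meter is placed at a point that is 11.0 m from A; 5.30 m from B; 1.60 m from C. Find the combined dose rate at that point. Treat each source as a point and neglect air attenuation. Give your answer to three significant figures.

Each source contributes Iᵢ·(dᵢ/rᵢ)²; contributions add.
A: 661 × (1.08/11.0)² = 6.372 mSv/h
B: 106 × (0.986/5.30)² = 3.669 mSv/h
C: 161 × (0.722/1.60)² = 32.78 mSv/h
Total = 6.372 + 3.669 + 32.78 = 42.82 mSv/h.

42.8 mSv/h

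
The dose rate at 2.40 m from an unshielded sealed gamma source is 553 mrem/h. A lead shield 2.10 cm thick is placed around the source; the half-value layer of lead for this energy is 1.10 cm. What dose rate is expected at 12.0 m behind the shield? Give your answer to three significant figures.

5.89 mrem/h

Distance alone: 553 × (2.40/12.0)² = 553 × 0.04000 = 22.12 mrem/h.
Shield: 2.10/1.10 = 1.909 half-value layers → attenuation 2^(−1.909) = 0.2663.
Combined: 22.12 × 0.2663 = 5.891 mrem/h.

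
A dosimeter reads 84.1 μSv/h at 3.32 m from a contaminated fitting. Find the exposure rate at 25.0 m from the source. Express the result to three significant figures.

1.48 μSv/h

Applying the 1/r² law, the rate at 25.0 m is
84.1 × (3.32/25.0)² = 84.1 × 0.01764 = 1.484 μSv/h.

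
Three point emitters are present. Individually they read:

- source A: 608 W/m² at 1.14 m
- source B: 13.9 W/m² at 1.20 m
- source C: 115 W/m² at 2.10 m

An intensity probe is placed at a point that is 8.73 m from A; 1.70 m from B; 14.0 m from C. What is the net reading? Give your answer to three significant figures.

19.9 W/m²

Each source contributes Iᵢ·(dᵢ/rᵢ)²; contributions add.
A: 608 × (1.14/8.73)² = 10.37 W/m²
B: 13.9 × (1.20/1.70)² = 6.926 W/m²
C: 115 × (2.10/14.0)² = 2.587 W/m²
Total = 10.37 + 6.926 + 2.587 = 19.88 W/m².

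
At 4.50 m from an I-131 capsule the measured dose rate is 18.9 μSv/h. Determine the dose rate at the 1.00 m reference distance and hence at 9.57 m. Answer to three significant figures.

Since intensity falls as 1/r²,
At 1.00 m: 18.9 × (4.50/1.00)² = 18.9 × 20.25 = 382.7 μSv/h
At 9.57 m: (1.00/9.57)² = 0.01092, so 382.7 × 0.01092 = 4.179 μSv/h.

383 μSv/h; 4.18 μSv/h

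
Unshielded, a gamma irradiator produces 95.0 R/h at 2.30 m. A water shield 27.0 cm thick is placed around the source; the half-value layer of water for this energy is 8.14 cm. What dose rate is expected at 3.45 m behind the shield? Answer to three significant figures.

4.24 R/h

Distance alone: 95.0 × (2.30/3.45)² = 95.0 × 0.4444 = 42.22 R/h.
Shield: 27.0/8.14 = 3.317 half-value layers → attenuation 2^(−3.317) = 0.1003.
Combined: 42.22 × 0.1003 = 4.235 R/h.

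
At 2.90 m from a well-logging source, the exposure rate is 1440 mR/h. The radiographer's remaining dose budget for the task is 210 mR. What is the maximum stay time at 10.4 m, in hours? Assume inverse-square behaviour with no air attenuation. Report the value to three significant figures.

1.88 h

Intensity scales as (d₁/d₂)², so rate at 10.4 m:
(2.90/10.4)² = 0.07776, so 1440 × 0.07776 = 112.0 mR/h.
Stay time = 210 mR ÷ 112.0 mR/h = 1.875 h.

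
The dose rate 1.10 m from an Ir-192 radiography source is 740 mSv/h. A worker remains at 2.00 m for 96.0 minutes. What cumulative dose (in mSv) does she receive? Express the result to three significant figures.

358 mSv

Since intensity falls as 1/r², rate at 2.00 m:
740 × (1.10/2.00)² = 740 × 0.3025 = 223.8 mSv/h.
Dose = rate × time = 223.8 mSv/h × 1.600 h = 358.1 mSv.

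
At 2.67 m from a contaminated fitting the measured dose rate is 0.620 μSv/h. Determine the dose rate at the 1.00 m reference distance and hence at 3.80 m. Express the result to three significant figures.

4.42 μSv/h; 0.306 μSv/h

Using I₁d₁² = I₂d₂²,
At 1.00 m: 0.620 × (2.67/1.00)² = 0.620 × 7.129 = 4.420 μSv/h
At 3.80 m: 4.420 × (1.00/3.80)² = 4.420 × 0.06925 = 0.3061 μSv/h.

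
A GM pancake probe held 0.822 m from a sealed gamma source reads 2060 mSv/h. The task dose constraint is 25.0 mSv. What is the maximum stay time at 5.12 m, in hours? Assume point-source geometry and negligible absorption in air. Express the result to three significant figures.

0.471 h

Using I₁d₁² = I₂d₂², rate at 5.12 m:
2060 × (0.822/5.12)² = 2060 × 0.02578 = 53.11 mSv/h.
Stay time = 25.0 mSv ÷ 53.11 mSv/h = 0.4707 h.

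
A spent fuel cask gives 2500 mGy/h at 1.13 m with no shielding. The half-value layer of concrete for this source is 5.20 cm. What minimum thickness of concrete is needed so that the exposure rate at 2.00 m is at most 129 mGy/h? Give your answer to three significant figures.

13.7 cm

At 2.00 m, distance alone gives 2500 × (1.13/2.00)² = 2500 × 0.3192 = 798.0 mGy/h.
Further attenuation needed: 798.0/129 = 6.186.
n = log₂(6.186) = 2.629 half-value layers.
Thickness = 2.629 × 5.20 cm = 13.67 cm.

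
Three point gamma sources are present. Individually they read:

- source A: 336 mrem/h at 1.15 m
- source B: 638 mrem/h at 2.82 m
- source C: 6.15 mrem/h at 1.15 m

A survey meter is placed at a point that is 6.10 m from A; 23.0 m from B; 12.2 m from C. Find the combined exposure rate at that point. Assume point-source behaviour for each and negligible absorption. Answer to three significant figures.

Each source contributes Iᵢ·(dᵢ/rᵢ)²; contributions add.
A: 336 × (1.15/6.10)² = 11.94 mrem/h
B: 638 × (2.82/23.0)² = 9.591 mrem/h
C: 6.15 × (1.15/12.2)² = 0.05465 mrem/h
Total = 11.94 + 9.591 + 0.05465 = 21.59 mrem/h.

21.6 mrem/h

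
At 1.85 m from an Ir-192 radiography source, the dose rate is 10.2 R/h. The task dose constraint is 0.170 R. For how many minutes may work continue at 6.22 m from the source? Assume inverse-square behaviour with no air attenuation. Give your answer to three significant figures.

Applying the 1/r² law, rate at 6.22 m:
(1.85/6.22)² = 0.08846, so 10.2 × 0.08846 = 0.9023 R/h.
Stay time = 0.170 R ÷ 0.9023 R/h = 0.1884 h = 11.30 min.

11.3 min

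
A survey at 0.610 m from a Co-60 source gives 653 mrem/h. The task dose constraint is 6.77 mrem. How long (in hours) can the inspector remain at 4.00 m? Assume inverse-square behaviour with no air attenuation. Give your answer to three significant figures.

0.446 h

Intensity scales as (d₁/d₂)², so rate at 4.00 m:
(0.610/4.00)² = 0.02326, so 653 × 0.02326 = 15.19 mrem/h.
Stay time = 6.77 mrem ÷ 15.19 mrem/h = 0.4457 h.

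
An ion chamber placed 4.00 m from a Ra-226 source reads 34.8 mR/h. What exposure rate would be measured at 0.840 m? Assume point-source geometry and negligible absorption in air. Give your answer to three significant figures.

789 mR/h

Intensity scales as (d₁/d₂)², so scaling from 4.00 m to 0.840 m:
(4.00/0.840)² = 22.68, so 34.8 × 22.68 = 789.3 mR/h.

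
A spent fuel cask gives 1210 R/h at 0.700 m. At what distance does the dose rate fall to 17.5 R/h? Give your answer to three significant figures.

By the inverse-square law, d₂ = d₁·√(I₁/I₂).
I₁/I₂ = 1210/17.5 = 69.14, so d₂ = 0.700 × √69.14 = 5.821 m.

5.82 m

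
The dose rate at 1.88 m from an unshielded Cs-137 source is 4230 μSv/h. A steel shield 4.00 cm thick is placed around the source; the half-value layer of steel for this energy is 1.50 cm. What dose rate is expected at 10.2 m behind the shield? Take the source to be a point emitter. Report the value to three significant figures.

22.6 μSv/h

Distance alone: 4230 × (1.88/10.2)² = 4230 × 0.03397 = 143.7 μSv/h.
Shield: 4.00/1.50 = 2.667 half-value layers → attenuation 2^(−2.667) = 0.1575.
Combined: 143.7 × 0.1575 = 22.63 μSv/h.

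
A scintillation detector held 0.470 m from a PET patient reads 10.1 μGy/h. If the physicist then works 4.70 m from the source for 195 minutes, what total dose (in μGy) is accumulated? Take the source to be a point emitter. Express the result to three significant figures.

Using I₁d₁² = I₂d₂², rate at 4.70 m:
(0.470/4.70)² = 0.01000, so 10.1 × 0.01000 = 0.1010 μGy/h.
Dose = rate × time = 0.1010 μGy/h × 3.250 h = 0.3283 μGy.

0.328 μGy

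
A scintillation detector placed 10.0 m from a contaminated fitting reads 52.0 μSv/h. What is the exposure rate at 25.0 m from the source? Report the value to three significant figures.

8.32 μSv/h

Applying the 1/r² law, scaling from 10.0 m to 25.0 m:
(10.0/25.0)² = 0.1600, so 52.0 × 0.1600 = 8.320 μSv/h.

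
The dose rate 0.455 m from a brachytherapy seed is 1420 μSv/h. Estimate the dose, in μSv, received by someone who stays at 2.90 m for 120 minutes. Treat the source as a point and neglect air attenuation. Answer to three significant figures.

Since intensity falls as 1/r², rate at 2.90 m:
(0.455/2.90)² = 0.02462, so 1420 × 0.02462 = 34.96 μSv/h.
Dose = rate × time = 34.96 μSv/h × 2.000 h = 69.92 μSv.

69.9 μSv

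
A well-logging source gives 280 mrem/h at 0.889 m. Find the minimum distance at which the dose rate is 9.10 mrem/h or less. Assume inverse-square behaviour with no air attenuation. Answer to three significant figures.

Since intensity falls as 1/r², d₂ = d₁·√(I₁/I₂).
I₁/I₂ = 280/9.10 = 30.77, so d₂ = 0.889 × √30.77 = 4.931 m.

4.93 m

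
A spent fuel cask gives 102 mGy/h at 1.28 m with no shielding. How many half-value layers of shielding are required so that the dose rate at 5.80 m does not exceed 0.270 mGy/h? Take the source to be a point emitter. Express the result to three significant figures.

At 5.80 m, distance alone gives (1.28/5.80)² = 0.04870, so 102 × 0.04870 = 4.967 mGy/h.
Further attenuation needed: 4.967/0.270 = 18.40.
n = log₂(18.40) = 4.202 half-value layers.

4.20 half-value layers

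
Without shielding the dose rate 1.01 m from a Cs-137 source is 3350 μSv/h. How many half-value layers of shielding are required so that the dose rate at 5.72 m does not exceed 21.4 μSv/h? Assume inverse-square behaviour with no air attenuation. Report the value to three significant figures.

At 5.72 m, distance alone gives (1.01/5.72)² = 0.03118, so 3350 × 0.03118 = 104.5 μSv/h.
Further attenuation needed: 104.5/21.4 = 4.883.
n = log₂(4.883) = 2.288 half-value layers.

2.29 half-value layers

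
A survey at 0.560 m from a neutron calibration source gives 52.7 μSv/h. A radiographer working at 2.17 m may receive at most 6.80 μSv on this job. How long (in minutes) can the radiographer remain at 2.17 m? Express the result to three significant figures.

116 min

Intensity scales as (d₁/d₂)², so rate at 2.17 m:
(0.560/2.17)² = 0.06660, so 52.7 × 0.06660 = 3.510 μSv/h.
Stay time = 6.80 μSv ÷ 3.510 μSv/h = 1.937 h = 116.2 min.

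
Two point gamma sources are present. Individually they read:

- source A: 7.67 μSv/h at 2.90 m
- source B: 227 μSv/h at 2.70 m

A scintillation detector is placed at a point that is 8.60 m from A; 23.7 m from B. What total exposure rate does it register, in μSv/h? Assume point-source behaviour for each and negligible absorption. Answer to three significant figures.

Each source contributes Iᵢ·(dᵢ/rᵢ)²; contributions add.
A: 7.67 × (2.90/8.60)² = 0.8722 μSv/h
B: 227 × (2.70/23.7)² = 2.946 μSv/h
Total = 0.8722 + 2.946 = 3.818 μSv/h.

3.82 μSv/h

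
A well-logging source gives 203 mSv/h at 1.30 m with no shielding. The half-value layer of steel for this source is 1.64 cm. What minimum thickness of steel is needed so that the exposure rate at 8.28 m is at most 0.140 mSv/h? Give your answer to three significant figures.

8.46 cm

At 8.28 m, distance alone gives 203 × (1.30/8.28)² = 203 × 0.02465 = 5.004 mSv/h.
Further attenuation needed: 5.004/0.140 = 35.74.
n = log₂(35.74) = 5.159 half-value layers.
Thickness = 5.159 × 1.64 cm = 8.461 cm.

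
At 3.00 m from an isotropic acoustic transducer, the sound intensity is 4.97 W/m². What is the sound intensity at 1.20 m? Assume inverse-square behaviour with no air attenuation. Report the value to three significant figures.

Applying the 1/r² law, the rate at 1.20 m is
4.97 × (3.00/1.20)² = 4.97 × 6.250 = 31.06 W/m².

31.1 W/m²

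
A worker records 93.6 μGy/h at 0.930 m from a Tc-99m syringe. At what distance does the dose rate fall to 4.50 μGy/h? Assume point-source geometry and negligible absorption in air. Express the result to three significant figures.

4.24 m

By the inverse-square law, d₂ = d₁·√(I₁/I₂).
I₁/I₂ = 93.6/4.50 = 20.80, so d₂ = 0.930 × √20.80 = 4.241 m.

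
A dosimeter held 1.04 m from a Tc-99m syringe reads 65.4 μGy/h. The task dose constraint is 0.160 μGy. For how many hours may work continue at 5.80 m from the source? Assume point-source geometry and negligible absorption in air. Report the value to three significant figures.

0.0761 h

Intensity scales as (d₁/d₂)², so rate at 5.80 m:
(1.04/5.80)² = 0.03215, so 65.4 × 0.03215 = 2.103 μGy/h.
Stay time = 0.160 μGy ÷ 2.103 μGy/h = 0.07608 h.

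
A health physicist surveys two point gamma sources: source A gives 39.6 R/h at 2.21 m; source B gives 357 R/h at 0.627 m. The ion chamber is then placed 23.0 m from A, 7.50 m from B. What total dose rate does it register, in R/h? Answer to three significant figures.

By superposition, sum each source's inverse-square contribution:
A: 39.6 × (2.21/23.0)² = 0.3656 R/h
B: 357 × (0.627/7.50)² = 2.495 R/h
Total = 0.3656 + 2.495 = 2.861 R/h.

2.86 R/h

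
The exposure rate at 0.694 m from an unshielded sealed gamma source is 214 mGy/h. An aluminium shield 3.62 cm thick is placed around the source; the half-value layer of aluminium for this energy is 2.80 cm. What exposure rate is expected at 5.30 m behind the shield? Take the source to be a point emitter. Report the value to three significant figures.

1.50 mGy/h

Distance alone: (0.694/5.30)² = 0.01715, so 214 × 0.01715 = 3.670 mGy/h.
Shield: 3.62/2.80 = 1.293 half-value layers → attenuation 2^(−1.293) = 0.4081.
Combined: 3.670 × 0.4081 = 1.498 mGy/h.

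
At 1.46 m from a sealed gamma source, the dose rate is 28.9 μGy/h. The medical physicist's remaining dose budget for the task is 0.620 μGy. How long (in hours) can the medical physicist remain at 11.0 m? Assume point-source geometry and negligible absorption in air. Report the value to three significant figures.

1.22 h

Using I₁d₁² = I₂d₂², rate at 11.0 m:
28.9 × (1.46/11.0)² = 28.9 × 0.01762 = 0.5092 μGy/h.
Stay time = 0.620 μGy ÷ 0.5092 μGy/h = 1.218 h.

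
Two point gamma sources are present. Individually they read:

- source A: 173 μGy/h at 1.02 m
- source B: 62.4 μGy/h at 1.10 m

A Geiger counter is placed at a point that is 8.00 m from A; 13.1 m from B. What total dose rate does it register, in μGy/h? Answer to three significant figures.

Each source contributes Iᵢ·(dᵢ/rᵢ)²; contributions add.
A: 173 × (1.02/8.00)² = 2.812 μGy/h
B: 62.4 × (1.10/13.1)² = 0.4400 μGy/h
Total = 2.812 + 0.4400 = 3.252 μGy/h.

3.25 μGy/h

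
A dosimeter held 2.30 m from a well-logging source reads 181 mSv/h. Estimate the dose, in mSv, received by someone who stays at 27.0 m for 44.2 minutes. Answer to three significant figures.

0.968 mSv

By the inverse-square law, rate at 27.0 m:
181 × (2.30/27.0)² = 181 × 0.007257 = 1.314 mSv/h.
Dose = rate × time = 1.314 mSv/h × 0.7367 h = 0.9680 mSv.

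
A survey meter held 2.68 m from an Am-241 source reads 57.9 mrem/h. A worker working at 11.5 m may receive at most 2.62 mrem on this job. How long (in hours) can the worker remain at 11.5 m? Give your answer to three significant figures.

Intensity scales as (d₁/d₂)², so rate at 11.5 m:
(2.68/11.5)² = 0.05431, so 57.9 × 0.05431 = 3.145 mrem/h.
Stay time = 2.62 mrem ÷ 3.145 mrem/h = 0.8331 h.

0.833 h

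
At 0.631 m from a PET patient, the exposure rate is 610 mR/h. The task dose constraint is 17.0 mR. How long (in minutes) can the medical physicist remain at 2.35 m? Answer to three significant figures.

Since intensity falls as 1/r², rate at 2.35 m:
(0.631/2.35)² = 0.07210, so 610 × 0.07210 = 43.98 mR/h.
Stay time = 17.0 mR ÷ 43.98 mR/h = 0.3865 h = 23.19 min.

23.2 min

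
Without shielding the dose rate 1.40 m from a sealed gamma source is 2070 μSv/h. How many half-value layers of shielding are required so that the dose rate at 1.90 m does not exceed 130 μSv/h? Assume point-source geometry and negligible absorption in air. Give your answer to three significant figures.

At 1.90 m, distance alone gives 2070 × (1.40/1.90)² = 2070 × 0.5429 = 1124 μSv/h.
Further attenuation needed: 1124/130 = 8.646.
n = log₂(8.646) = 3.112 half-value layers.

3.11 half-value layers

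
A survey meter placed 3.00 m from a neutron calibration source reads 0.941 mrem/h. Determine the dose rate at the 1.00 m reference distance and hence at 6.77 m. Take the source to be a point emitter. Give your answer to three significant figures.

Since intensity falls as 1/r²,
At 1.00 m: (3.00/1.00)² = 9.000, so 0.941 × 9.000 = 8.469 mrem/h
At 6.77 m: (1.00/6.77)² = 0.02182, so 8.469 × 0.02182 = 0.1848 mrem/h.

8.47 mrem/h; 0.185 mrem/h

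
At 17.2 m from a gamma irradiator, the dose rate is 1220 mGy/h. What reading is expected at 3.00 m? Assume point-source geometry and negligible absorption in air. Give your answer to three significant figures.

Since intensity falls as 1/r², the rate at 3.00 m is
1220 × (17.2/3.00)² = 1220 × 32.87 = 40100 mGy/h.

40100 mGy/h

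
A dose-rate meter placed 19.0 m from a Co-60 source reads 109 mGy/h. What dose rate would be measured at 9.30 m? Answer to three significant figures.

455 mGy/h

By the inverse-square law, scaling from 19.0 m to 9.30 m:
(19.0/9.30)² = 4.174, so 109 × 4.174 = 455.0 mGy/h.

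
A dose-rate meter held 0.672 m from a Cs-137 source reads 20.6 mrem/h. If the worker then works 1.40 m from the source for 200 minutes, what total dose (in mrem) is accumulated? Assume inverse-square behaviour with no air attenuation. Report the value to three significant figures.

Since intensity falls as 1/r², rate at 1.40 m:
20.6 × (0.672/1.40)² = 20.6 × 0.2304 = 4.746 mrem/h.
Dose = rate × time = 4.746 mrem/h × 3.333 h = 15.82 mrem.

15.8 mrem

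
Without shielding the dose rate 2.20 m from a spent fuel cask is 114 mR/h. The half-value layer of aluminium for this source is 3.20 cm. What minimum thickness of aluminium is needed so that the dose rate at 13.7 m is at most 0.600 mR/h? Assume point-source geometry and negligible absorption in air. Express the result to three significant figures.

7.34 cm

At 13.7 m, distance alone gives (2.20/13.7)² = 0.02579, so 114 × 0.02579 = 2.940 mR/h.
Further attenuation needed: 2.940/0.600 = 4.900.
n = log₂(4.900) = 2.293 half-value layers.
Thickness = 2.293 × 3.20 cm = 7.338 cm.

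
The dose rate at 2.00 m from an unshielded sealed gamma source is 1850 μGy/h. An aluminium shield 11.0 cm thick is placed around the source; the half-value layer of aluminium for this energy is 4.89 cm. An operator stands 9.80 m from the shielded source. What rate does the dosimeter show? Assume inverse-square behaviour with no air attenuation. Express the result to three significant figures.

16.2 μGy/h

Distance alone: (2.00/9.80)² = 0.04165, so 1850 × 0.04165 = 77.05 μGy/h.
Shield: 11.0/4.89 = 2.249 half-value layers → attenuation 2^(−2.249) = 0.2104.
Combined: 77.05 × 0.2104 = 16.21 μGy/h.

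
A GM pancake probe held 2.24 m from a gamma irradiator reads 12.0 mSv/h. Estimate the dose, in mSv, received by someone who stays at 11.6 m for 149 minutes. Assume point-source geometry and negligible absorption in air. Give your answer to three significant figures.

1.11 mSv

Intensity scales as (d₁/d₂)², so rate at 11.6 m:
(2.24/11.6)² = 0.03729, so 12.0 × 0.03729 = 0.4475 mSv/h.
Dose = rate × time = 0.4475 mSv/h × 2.483 h = 1.111 mSv.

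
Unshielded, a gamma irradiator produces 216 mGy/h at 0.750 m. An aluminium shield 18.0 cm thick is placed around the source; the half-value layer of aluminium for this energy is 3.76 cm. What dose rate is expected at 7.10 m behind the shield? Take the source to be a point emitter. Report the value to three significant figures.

Distance alone: (0.750/7.10)² = 0.01116, so 216 × 0.01116 = 2.411 mGy/h.
Shield: 18.0/3.76 = 4.787 half-value layers → attenuation 2^(−4.787) = 0.03622.
Combined: 2.411 × 0.03622 = 0.08733 mGy/h.

0.0873 mGy/h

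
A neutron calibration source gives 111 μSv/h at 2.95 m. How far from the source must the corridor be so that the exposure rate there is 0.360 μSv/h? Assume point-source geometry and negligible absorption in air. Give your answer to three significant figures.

Using I₁d₁² = I₂d₂², d₂ = d₁·√(I₁/I₂).
I₁/I₂ = 111/0.360 = 308.3, so d₂ = 2.95 × √308.3 = 51.80 m.

51.8 m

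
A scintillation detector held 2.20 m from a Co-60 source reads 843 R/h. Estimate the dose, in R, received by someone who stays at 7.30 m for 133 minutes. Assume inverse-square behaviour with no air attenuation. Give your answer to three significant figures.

Intensity scales as (d₁/d₂)², so rate at 7.30 m:
843 × (2.20/7.30)² = 843 × 0.09082 = 76.56 R/h.
Dose = rate × time = 76.56 R/h × 2.217 h = 169.7 R.

170 R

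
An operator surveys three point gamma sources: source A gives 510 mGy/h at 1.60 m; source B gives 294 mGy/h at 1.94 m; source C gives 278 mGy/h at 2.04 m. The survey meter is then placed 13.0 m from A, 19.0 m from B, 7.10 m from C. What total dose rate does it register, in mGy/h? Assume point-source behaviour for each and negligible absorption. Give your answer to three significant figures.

33.7 mGy/h

Each source contributes Iᵢ·(dᵢ/rᵢ)²; contributions add.
A: 510 × (1.60/13.0)² = 7.725 mGy/h
B: 294 × (1.94/19.0)² = 3.065 mGy/h
C: 278 × (2.04/7.10)² = 22.95 mGy/h
Total = 7.725 + 3.065 + 22.95 = 33.74 mGy/h.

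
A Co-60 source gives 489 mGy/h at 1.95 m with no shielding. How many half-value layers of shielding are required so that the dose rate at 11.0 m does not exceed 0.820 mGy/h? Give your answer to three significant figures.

4.23 half-value layers

At 11.0 m, distance alone gives 489 × (1.95/11.0)² = 489 × 0.03143 = 15.37 mGy/h.
Further attenuation needed: 15.37/0.820 = 18.74.
n = log₂(18.74) = 4.228 half-value layers.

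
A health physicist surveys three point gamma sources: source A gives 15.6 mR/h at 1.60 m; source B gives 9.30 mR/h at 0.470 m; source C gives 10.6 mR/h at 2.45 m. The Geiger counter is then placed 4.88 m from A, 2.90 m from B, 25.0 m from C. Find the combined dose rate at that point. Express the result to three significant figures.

Each source contributes Iᵢ·(dᵢ/rᵢ)²; contributions add.
A: 15.6 × (1.60/4.88)² = 1.677 mR/h
B: 9.30 × (0.470/2.90)² = 0.2443 mR/h
C: 10.6 × (2.45/25.0)² = 0.1018 mR/h
Total = 1.677 + 0.2443 + 0.1018 = 2.023 mR/h.

2.02 mR/h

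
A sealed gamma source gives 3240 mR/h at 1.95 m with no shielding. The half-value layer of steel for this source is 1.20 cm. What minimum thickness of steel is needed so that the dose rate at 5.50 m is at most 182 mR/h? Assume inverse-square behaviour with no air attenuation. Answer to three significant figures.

1.39 cm

At 5.50 m, distance alone gives (1.95/5.50)² = 0.1257, so 3240 × 0.1257 = 407.3 mR/h.
Further attenuation needed: 407.3/182 = 2.238.
n = log₂(2.238) = 1.162 half-value layers.
Thickness = 1.162 × 1.20 cm = 1.394 cm.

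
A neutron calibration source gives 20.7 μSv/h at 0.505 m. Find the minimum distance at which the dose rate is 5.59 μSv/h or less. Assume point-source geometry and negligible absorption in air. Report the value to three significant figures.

0.972 m

Since intensity falls as 1/r², d₂ = d₁·√(I₁/I₂).
I₁/I₂ = 20.7/5.59 = 3.703, so d₂ = 0.505 × √3.703 = 0.9718 m.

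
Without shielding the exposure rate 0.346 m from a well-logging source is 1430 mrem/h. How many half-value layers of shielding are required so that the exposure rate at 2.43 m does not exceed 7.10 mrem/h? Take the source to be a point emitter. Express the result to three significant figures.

2.03 half-value layers

At 2.43 m, distance alone gives 1430 × (0.346/2.43)² = 1430 × 0.02027 = 28.99 mrem/h.
Further attenuation needed: 28.99/7.10 = 4.083.
n = log₂(4.083) = 2.030 half-value layers.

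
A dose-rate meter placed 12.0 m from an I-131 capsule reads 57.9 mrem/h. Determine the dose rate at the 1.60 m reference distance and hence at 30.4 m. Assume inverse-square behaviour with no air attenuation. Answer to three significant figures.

Intensity scales as (d₁/d₂)², so
At 1.60 m: 57.9 × (12.0/1.60)² = 57.9 × 56.25 = 3257 mrem/h
At 30.4 m: (1.60/30.4)² = 0.002770, so 3257 × 0.002770 = 9.022 mrem/h.

3260 mrem/h; 9.02 mrem/h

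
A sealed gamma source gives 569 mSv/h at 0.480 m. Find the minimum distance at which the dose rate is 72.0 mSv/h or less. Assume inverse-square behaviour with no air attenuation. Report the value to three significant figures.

1.35 m

Since intensity falls as 1/r², d₂ = d₁·√(I₁/I₂).
I₁/I₂ = 569/72.0 = 7.903, so d₂ = 0.480 × √7.903 = 1.349 m.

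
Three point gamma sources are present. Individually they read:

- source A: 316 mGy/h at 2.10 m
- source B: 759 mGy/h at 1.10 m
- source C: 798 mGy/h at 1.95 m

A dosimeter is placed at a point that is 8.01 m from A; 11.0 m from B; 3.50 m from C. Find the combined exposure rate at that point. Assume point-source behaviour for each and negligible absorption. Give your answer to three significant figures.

By superposition, sum each source's inverse-square contribution:
A: 316 × (2.10/8.01)² = 21.72 mGy/h
B: 759 × (1.10/11.0)² = 7.590 mGy/h
C: 798 × (1.95/3.50)² = 247.7 mGy/h
Total = 21.72 + 7.590 + 247.7 = 277.0 mGy/h.

277 mGy/h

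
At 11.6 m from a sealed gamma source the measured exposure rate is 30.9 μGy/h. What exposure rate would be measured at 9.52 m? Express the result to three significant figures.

45.9 μGy/h

Applying the 1/r² law, scaling from 11.6 m to 9.52 m:
30.9 × (11.6/9.52)² = 30.9 × 1.485 = 45.89 μGy/h.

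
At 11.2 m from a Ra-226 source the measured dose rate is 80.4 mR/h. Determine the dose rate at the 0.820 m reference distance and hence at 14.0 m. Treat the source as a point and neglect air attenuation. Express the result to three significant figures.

Applying the 1/r² law,
At 0.820 m: 80.4 × (11.2/0.820)² = 80.4 × 186.6 = 15000 mR/h
At 14.0 m: 15000 × (0.820/14.0)² = 15000 × 0.003431 = 51.47 mR/h.

15000 mR/h; 51.5 mR/h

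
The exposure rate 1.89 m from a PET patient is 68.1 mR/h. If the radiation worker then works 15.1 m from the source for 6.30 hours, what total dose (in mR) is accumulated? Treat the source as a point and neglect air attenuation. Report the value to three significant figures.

6.72 mR

Intensity scales as (d₁/d₂)², so rate at 15.1 m:
68.1 × (1.89/15.1)² = 68.1 × 0.01567 = 1.067 mR/h.
Dose = rate × time = 1.067 mR/h × 6.300 h = 6.722 mR.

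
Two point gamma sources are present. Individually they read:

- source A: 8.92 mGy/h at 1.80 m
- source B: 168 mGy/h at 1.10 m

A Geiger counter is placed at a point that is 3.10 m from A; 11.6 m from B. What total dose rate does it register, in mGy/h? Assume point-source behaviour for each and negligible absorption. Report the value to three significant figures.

Each source contributes Iᵢ·(dᵢ/rᵢ)²; contributions add.
A: 8.92 × (1.80/3.10)² = 3.007 mGy/h
B: 168 × (1.10/11.6)² = 1.511 mGy/h
Total = 3.007 + 1.511 = 4.518 mGy/h.

4.52 mGy/h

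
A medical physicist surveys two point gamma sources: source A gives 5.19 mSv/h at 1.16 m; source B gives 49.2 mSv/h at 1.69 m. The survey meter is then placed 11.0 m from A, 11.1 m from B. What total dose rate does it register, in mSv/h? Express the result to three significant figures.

1.20 mSv/h

Each source contributes Iᵢ·(dᵢ/rᵢ)²; contributions add.
A: 5.19 × (1.16/11.0)² = 0.05772 mSv/h
B: 49.2 × (1.69/11.1)² = 1.140 mSv/h
Total = 0.05772 + 1.140 = 1.198 mSv/h.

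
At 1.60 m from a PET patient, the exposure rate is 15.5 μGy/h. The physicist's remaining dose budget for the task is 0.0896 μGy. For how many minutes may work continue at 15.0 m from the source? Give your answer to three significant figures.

By the inverse-square law, rate at 15.0 m:
15.5 × (1.60/15.0)² = 15.5 × 0.01138 = 0.1764 μGy/h.
Stay time = 0.0896 μGy ÷ 0.1764 μGy/h = 0.5079 h = 30.47 min.

30.5 min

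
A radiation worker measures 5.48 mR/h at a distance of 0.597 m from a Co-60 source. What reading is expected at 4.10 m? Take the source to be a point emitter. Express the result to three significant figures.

0.116 mR/h

Since intensity falls as 1/r², the rate at 4.10 m is
(0.597/4.10)² = 0.02120, so 5.48 × 0.02120 = 0.1162 mR/h.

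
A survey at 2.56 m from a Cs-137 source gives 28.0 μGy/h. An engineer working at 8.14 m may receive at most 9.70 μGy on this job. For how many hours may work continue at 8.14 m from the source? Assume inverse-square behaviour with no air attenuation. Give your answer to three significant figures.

3.50 h

Using I₁d₁² = I₂d₂², rate at 8.14 m:
(2.56/8.14)² = 0.09891, so 28.0 × 0.09891 = 2.769 μGy/h.
Stay time = 9.70 μGy ÷ 2.769 μGy/h = 3.503 h.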